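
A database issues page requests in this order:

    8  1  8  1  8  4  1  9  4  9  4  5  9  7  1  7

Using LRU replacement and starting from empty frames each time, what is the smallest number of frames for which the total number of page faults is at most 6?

5

f=1: 16 faults
f=2: 10 faults
f=3: 7 faults
f=4: 7 faults
f=5: 6 faults
f=6: 6 faults
Smallest f with faults ≤ 6 is 5.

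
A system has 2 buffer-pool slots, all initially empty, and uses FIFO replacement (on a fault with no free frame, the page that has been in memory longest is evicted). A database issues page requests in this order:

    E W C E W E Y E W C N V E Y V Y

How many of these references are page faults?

14

E -> fault, frames {E}
W -> fault, frames {E,W}
C -> fault, evict E, frames {W,C}
E -> fault, evict W, frames {C,E}
W -> fault, evict C, frames {E,W}
E -> hit
Y -> fault, evict E, frames {W,Y}
E -> fault, evict W, frames {Y,E}
W -> fault, evict Y, frames {E,W}
C -> fault, evict E, frames {W,C}
N -> fault, evict W, frames {C,N}
V -> fault, evict C, frames {N,V}
E -> fault, evict N, frames {V,E}
Y -> fault, evict V, frames {E,Y}
V -> fault, evict E, frames {Y,V}
Y -> hit
Page faults: 14.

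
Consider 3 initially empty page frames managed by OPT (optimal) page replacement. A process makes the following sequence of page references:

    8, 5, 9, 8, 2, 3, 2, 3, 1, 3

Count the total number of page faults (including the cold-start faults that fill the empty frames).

6

8 -> fault, frames {8}
5 -> fault, frames {8,5}
9 -> fault, frames {8,5,9}
8 -> hit
2 -> fault, evict 9, frames {8,5,2}
3 -> fault, evict 5, frames {8,2,3}
2 -> hit
3 -> hit
1 -> fault, evict 2, frames {8,3,1}
3 -> hit
Page faults: 6.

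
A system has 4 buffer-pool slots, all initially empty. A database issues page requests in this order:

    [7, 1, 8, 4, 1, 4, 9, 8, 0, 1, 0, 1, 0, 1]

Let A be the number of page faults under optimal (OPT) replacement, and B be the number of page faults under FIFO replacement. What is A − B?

Under OPT: F F F F . . F . F . . . . . → 6 faults.
Under FIFO: F F F F . . F . F F . . . . → 7 faults.
A − B = 6 − 7 = -1.

-1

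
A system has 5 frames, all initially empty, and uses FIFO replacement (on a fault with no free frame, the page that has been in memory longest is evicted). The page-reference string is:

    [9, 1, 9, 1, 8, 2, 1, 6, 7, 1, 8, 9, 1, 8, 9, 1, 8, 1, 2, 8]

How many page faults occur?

9 → miss, frames {9}
1 → miss, frames {9,1}
9 → hit
1 → hit
8 → miss, frames {9,1,8}
2 → miss, frames {9,1,8,2}
1 → hit
6 → miss, frames {9,1,8,2,6}
7 → miss, evict 9, frames {1,8,2,6,7}
1 → hit
8 → hit
9 → miss, evict 1, frames {8,2,6,7,9}
1 → miss, evict 8, frames {2,6,7,9,1}
8 → miss, evict 2, frames {6,7,9,1,8}
9 → hit
1 → hit
8 → hit
1 → hit
2 → miss, evict 6, frames {7,9,1,8,2}
8 → hit
Page faults: 10.

10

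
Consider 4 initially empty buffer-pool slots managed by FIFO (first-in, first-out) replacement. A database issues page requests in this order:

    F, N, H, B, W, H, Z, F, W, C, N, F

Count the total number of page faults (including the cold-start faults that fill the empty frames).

F -> fault, frames {F}
N -> fault, frames {F,N}
H -> fault, frames {F,N,H}
B -> fault, frames {F,N,H,B}
W -> fault, evict F, frames {N,H,B,W}
H -> hit
Z -> fault, evict N, frames {H,B,W,Z}
F -> fault, evict H, frames {B,W,Z,F}
W -> hit
C -> fault, evict B, frames {W,Z,F,C}
N -> fault, evict W, frames {Z,F,C,N}
F -> hit
Page faults: 9.

9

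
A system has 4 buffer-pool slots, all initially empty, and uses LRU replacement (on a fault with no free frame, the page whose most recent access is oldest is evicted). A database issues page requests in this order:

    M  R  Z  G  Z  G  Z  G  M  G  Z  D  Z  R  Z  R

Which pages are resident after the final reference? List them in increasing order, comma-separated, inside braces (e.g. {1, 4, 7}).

M -> fault, frames [M]
R -> fault, frames [M, R]
Z -> fault, frames [M, R, Z]
G -> fault, frames [M, R, Z, G]
Z -> hit
G -> hit
Z -> hit
G -> hit
M -> hit
G -> hit
Z -> hit
D -> fault, evict R, frames [M, G, Z, D]
Z -> hit
R -> fault, evict M, frames [G, D, Z, R]
Z -> hit
R -> hit

{D, G, R, Z}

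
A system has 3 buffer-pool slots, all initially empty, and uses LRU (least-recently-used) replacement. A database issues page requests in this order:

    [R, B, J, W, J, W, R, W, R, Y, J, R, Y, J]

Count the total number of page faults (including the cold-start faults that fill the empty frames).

7

R -> miss, frames {R}
B -> miss, frames {R,B}
J -> miss, frames {R,B,J}
W -> miss, evict R, frames {B,J,W}
J -> hit
W -> hit
R -> miss, evict B, frames {J,W,R}
W -> hit
R -> hit
Y -> miss, evict J, frames {W,R,Y}
J -> miss, evict W, frames {R,Y,J}
R -> hit
Y -> hit
J -> hit
Page faults: 7.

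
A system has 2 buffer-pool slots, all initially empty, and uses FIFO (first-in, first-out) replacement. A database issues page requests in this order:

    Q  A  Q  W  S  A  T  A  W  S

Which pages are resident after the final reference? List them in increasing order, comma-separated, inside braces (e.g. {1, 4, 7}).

Q -> miss, frames (Q)
A -> miss, frames (Q A)
Q -> hit
W -> miss, evict Q, frames (A W)
S -> miss, evict A, frames (W S)
A -> miss, evict W, frames (S A)
T -> miss, evict S, frames (A T)
A -> hit
W -> miss, evict A, frames (T W)
S -> miss, evict T, frames (W S)

{S, W}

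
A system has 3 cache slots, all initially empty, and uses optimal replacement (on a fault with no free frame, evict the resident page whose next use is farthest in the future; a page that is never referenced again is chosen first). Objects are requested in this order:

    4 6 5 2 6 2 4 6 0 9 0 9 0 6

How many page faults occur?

4 -> miss, frames (4)
6 -> miss, frames (4 6)
5 -> miss, frames (4 6 5)
2 -> miss, evict 5, frames (4 6 2)
6 -> hit
2 -> hit
4 -> hit
6 -> hit
0 -> miss, evict 2, frames (4 6 0)
9 -> miss, evict 4, frames (6 0 9)
0 -> hit
9 -> hit
0 -> hit
6 -> hit
Page faults: 6.

6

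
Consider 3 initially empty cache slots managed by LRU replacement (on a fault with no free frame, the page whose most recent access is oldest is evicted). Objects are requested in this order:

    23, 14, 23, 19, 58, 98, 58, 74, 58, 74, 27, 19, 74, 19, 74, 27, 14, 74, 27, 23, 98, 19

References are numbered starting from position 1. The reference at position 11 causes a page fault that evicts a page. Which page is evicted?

pos 1: 23 -> fault, frames {23}
pos 2: 14 -> fault, frames {23,14}
pos 3: 23 -> hit
pos 4: 19 -> fault, frames {14,23,19}
pos 5: 58 -> fault, evict 14, frames {23,19,58}
pos 6: 98 -> fault, evict 23, frames {19,58,98}
pos 7: 58 -> hit
pos 8: 74 -> fault, evict 19, frames {98,58,74}
pos 9: 58 -> hit
pos 10: 74 -> hit
pos 11: 27 -> fault, evict 98, frames {58,74,27}
At position 11, page 98 is evicted.

98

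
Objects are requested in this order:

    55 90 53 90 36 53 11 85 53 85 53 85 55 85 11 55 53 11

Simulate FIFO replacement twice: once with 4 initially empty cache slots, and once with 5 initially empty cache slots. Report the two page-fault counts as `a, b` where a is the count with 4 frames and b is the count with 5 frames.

4 frames: F F F . F . F F . . . . F . . . F . → 8 faults.
5 frames: F F F . F . F F . . . . F . . . . . → 7 faults.
7 < 8: adding a frame reduced faults, as is typical.

8, 7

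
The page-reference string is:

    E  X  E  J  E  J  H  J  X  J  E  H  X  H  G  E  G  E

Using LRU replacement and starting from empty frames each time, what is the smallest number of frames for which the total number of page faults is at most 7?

f=1: 18 faults
f=2: 10 faults
f=3: 10 faults
f=4: 5 faults
f=5: 5 faults
Smallest f with faults ≤ 7 is 4.

4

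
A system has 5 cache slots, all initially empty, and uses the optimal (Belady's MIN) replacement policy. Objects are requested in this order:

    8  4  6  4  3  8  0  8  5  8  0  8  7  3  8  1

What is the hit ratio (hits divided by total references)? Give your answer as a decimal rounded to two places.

8 -> miss, frames {8}
4 -> miss, frames {8,4}
6 -> miss, frames {8,4,6}
4 -> hit
3 -> miss, frames {8,4,6,3}
8 -> hit
0 -> miss, frames {8,4,6,3,0}
8 -> hit
5 -> miss, evict 6, frames {8,4,3,0,5}
8 -> hit
0 -> hit
8 -> hit
7 -> miss, evict 5, frames {8,4,3,0,7}
3 -> hit
8 -> hit
1 -> miss, evict 7, frames {8,4,3,0,1}
Hits: 8 of 16 references → 8/16 = 0.5000.

0.50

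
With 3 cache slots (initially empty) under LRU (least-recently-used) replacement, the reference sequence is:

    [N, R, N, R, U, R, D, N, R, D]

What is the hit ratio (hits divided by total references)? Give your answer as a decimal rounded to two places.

0.50

N → fault, frames [N]
R → fault, frames [N, R]
N → hit
R → hit
U → fault, frames [N, R, U]
R → hit
D → fault, evict N, frames [U, R, D]
N → fault, evict U, frames [R, D, N]
R → hit
D → hit
Hits: 5 of 10 references → 5/10 = 0.5000.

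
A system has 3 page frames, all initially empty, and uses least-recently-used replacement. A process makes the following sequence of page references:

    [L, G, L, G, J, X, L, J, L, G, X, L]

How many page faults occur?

L: miss, frames (L)
G: miss, frames (L G)
L: hit
G: hit
J: miss, frames (L G J)
X: miss, evict L, frames (G J X)
L: miss, evict G, frames (J X L)
J: hit
L: hit
G: miss, evict X, frames (J L G)
X: miss, evict J, frames (L G X)
L: hit
Page faults: 7.

7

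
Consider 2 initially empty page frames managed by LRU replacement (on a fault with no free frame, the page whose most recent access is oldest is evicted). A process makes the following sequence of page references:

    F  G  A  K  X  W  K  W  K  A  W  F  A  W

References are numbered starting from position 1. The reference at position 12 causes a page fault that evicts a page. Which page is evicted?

pos 1: F -> fault, frames {F}
pos 2: G -> fault, frames {F,G}
pos 3: A -> fault, evict F, frames {G,A}
pos 4: K -> fault, evict G, frames {A,K}
pos 5: X -> fault, evict A, frames {K,X}
pos 6: W -> fault, evict K, frames {X,W}
pos 7: K -> fault, evict X, frames {W,K}
pos 8: W -> hit
pos 9: K -> hit
pos 10: A -> fault, evict W, frames {K,A}
pos 11: W -> fault, evict K, frames {A,W}
pos 12: F -> fault, evict A, frames {W,F}
At position 12, page A is evicted.

A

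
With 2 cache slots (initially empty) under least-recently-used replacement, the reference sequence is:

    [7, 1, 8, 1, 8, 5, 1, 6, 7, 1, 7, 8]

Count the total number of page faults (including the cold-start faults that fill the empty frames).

7 -> fault, frames {7}
1 -> fault, frames {7,1}
8 -> fault, evict 7, frames {1,8}
1 -> hit
8 -> hit
5 -> fault, evict 1, frames {8,5}
1 -> fault, evict 8, frames {5,1}
6 -> fault, evict 5, frames {1,6}
7 -> fault, evict 1, frames {6,7}
1 -> fault, evict 6, frames {7,1}
7 -> hit
8 -> fault, evict 1, frames {7,8}
Page faults: 9.

9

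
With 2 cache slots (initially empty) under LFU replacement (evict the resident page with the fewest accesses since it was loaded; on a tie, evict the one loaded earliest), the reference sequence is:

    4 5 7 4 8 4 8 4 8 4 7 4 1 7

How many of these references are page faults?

4 -> miss, frames {4}
5 -> miss, frames {4,5}
7 -> miss, evict 4, frames {5,7}
4 -> miss, evict 5, frames {7,4}
8 -> miss, evict 7, frames {4,8}
4 -> hit
8 -> hit
4 -> hit
8 -> hit
4 -> hit
7 -> miss, evict 8, frames {4,7}
4 -> hit
1 -> miss, evict 7, frames {4,1}
7 -> miss, evict 1, frames {4,7}
Page faults: 8.

8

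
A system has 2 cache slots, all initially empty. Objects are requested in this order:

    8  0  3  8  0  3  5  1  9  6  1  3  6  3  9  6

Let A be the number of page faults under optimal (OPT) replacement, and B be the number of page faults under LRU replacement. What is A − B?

-5

Under OPT: F F F . F . F F F F . F . . F . → 10 faults.
Under LRU: F F F F F F F F F F F F F . F F → 15 faults.
A − B = 10 − 15 = -5.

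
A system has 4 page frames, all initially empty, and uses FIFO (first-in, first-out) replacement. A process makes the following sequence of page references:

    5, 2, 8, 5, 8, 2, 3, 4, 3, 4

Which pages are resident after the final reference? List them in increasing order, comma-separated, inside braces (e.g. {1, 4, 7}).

5 → fault, frames {5}
2 → fault, frames {5,2}
8 → fault, frames {5,2,8}
5 → hit
8 → hit
2 → hit
3 → fault, frames {5,2,8,3}
4 → fault, evict 5, frames {2,8,3,4}
3 → hit
4 → hit

{2, 3, 4, 8}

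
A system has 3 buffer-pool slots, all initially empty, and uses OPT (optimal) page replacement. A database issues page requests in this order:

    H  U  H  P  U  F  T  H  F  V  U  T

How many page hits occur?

5

H -> fault, frames [H]
U -> fault, frames [H, U]
H -> hit
P -> fault, frames [H, U, P]
U -> hit
F -> fault, evict P, frames [H, U, F]
T -> fault, evict U, frames [H, F, T]
H -> hit
F -> hit
V -> fault, evict F, frames [H, T, V]
U -> fault, evict V, frames [H, T, U]
T -> hit
Hits: 5.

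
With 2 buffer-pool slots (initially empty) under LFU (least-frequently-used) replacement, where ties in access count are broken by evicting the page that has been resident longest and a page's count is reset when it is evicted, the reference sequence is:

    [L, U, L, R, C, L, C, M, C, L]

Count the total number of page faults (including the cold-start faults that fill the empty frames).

L → fault, frames {L}
U → fault, frames {L,U}
L → hit
R → fault, evict U, frames {L,R}
C → fault, evict R, frames {L,C}
L → hit
C → hit
M → fault, evict C, frames {L,M}
C → fault, evict M, frames {L,C}
L → hit
Page faults: 6.

6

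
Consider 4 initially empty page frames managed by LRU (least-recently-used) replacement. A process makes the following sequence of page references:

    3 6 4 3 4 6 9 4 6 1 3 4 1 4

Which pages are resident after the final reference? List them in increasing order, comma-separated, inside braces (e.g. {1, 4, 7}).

3: miss, frames (3)
6: miss, frames (3 6)
4: miss, frames (3 6 4)
3: hit
4: hit
6: hit
9: miss, frames (3 4 6 9)
4: hit
6: hit
1: miss, evict 3, frames (9 4 6 1)
3: miss, evict 9, frames (4 6 1 3)
4: hit
1: hit
4: hit

{1, 3, 4, 6}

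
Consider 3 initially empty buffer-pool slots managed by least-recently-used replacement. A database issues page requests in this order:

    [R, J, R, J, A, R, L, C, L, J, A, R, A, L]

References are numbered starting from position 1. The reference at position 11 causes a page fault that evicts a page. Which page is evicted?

pos 1: R: miss, frames (R)
pos 2: J: miss, frames (R J)
pos 3: R: hit
pos 4: J: hit
pos 5: A: miss, frames (R J A)
pos 6: R: hit
pos 7: L: miss, evict J, frames (A R L)
pos 8: C: miss, evict A, frames (R L C)
pos 9: L: hit
pos 10: J: miss, evict R, frames (C L J)
pos 11: A: miss, evict C, frames (L J A)
At position 11, page C is evicted.

C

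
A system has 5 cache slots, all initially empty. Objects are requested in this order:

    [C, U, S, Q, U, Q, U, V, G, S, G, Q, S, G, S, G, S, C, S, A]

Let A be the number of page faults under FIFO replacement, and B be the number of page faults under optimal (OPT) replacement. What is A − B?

Under FIFO: F F F F . . . F F . . . . . . . . F . F → 8 faults.
Under OPT: F F F F . . . F F . . . . . . . . . . F → 7 faults.
A − B = 8 − 7 = 1.

1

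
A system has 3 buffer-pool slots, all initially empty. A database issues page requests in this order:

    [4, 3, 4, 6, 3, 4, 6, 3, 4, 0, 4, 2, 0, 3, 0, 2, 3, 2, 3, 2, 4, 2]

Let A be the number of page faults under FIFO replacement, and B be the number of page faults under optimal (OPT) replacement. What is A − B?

4

Under FIFO: F F . F . . . . . F F F . F F . . . . . F F → 10 faults.
Under OPT: F F . F . . . . . F . F . . . . . . . . F . → 6 faults.
A − B = 10 − 6 = 4.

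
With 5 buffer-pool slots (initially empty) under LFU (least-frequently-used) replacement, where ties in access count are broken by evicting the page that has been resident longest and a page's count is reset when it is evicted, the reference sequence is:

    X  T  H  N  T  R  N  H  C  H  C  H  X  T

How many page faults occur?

X -> miss, frames (X)
T -> miss, frames (X T)
H -> miss, frames (X T H)
N -> miss, frames (X T H N)
T -> hit
R -> miss, frames (X T H N R)
N -> hit
H -> hit
C -> miss, evict X, frames (T H N R C)
H -> hit
C -> hit
H -> hit
X -> miss, evict R, frames (T H N C X)
T -> hit
Page faults: 7.

7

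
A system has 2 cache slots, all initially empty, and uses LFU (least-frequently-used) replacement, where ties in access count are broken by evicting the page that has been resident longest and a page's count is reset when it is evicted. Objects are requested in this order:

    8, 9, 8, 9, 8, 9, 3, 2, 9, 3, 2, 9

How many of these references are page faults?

6

8 → fault, frames (8)
9 → fault, frames (8 9)
8 → hit
9 → hit
8 → hit
9 → hit
3 → fault, evict 8, frames (9 3)
2 → fault, evict 3, frames (9 2)
9 → hit
3 → fault, evict 2, frames (9 3)
2 → fault, evict 3, frames (9 2)
9 → hit
Page faults: 6.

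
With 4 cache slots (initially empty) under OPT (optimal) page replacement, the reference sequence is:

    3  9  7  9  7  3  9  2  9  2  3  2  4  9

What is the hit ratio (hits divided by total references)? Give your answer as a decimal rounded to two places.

0.64

3 → fault, frames (3)
9 → fault, frames (3 9)
7 → fault, frames (3 9 7)
9 → hit
7 → hit
3 → hit
9 → hit
2 → fault, frames (3 9 7 2)
9 → hit
2 → hit
3 → hit
2 → hit
4 → fault, evict 2, frames (3 9 7 4)
9 → hit
Hits: 9 of 14 references → 9/14 = 0.6429.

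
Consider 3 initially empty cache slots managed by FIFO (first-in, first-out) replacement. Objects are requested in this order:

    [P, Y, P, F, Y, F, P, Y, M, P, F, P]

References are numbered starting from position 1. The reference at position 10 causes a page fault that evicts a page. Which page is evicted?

pos 1: P → fault, frames {P}
pos 2: Y → fault, frames {P,Y}
pos 3: P → hit
pos 4: F → fault, frames {P,Y,F}
pos 5: Y → hit
pos 6: F → hit
pos 7: P → hit
pos 8: Y → hit
pos 9: M → fault, evict P, frames {Y,F,M}
pos 10: P → fault, evict Y, frames {F,M,P}
At position 10, page Y is evicted.

Y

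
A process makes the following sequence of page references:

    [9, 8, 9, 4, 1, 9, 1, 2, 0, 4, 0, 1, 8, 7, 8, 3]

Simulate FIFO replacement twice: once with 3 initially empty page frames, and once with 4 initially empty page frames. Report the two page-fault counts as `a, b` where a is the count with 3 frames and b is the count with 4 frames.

3 frames: F F . F F F . F F F . F F F . F → 12 faults.
4 frames: F F . F F . . F F . . . F F . F → 9 faults.
9 < 12: adding a frame reduced faults, as is typical.

12, 9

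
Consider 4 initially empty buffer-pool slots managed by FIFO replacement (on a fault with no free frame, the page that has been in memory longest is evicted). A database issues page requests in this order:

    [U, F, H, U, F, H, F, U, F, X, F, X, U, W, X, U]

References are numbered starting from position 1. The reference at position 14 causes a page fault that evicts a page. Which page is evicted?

U

pos 1: U -> miss, frames (U)
pos 2: F -> miss, frames (U F)
pos 3: H -> miss, frames (U F H)
pos 4: U -> hit
pos 5: F -> hit
pos 6: H -> hit
pos 7: F -> hit
pos 8: U -> hit
pos 9: F -> hit
pos 10: X -> miss, frames (U F H X)
pos 11: F -> hit
pos 12: X -> hit
pos 13: U -> hit
pos 14: W -> miss, evict U, frames (F H X W)
At position 14, page U is evicted.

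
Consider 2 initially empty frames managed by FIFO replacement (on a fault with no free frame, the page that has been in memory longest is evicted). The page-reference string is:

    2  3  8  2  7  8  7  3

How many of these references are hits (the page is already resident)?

1

2 -> fault, frames (2)
3 -> fault, frames (2 3)
8 -> fault, evict 2, frames (3 8)
2 -> fault, evict 3, frames (8 2)
7 -> fault, evict 8, frames (2 7)
8 -> fault, evict 2, frames (7 8)
7 -> hit
3 -> fault, evict 7, frames (8 3)
Hits: 1.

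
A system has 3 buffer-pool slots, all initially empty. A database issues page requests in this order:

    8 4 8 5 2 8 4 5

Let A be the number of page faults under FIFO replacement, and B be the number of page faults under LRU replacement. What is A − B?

1

Under FIFO: F F . F F F F F → 7 faults.
Under LRU: F F . F F . F F → 6 faults.
A − B = 7 − 6 = 1.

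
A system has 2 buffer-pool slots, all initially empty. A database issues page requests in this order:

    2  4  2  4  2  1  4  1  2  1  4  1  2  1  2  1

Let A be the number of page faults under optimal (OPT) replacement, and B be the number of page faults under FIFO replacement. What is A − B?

-1

Under OPT: F F . . . F . . F . F . F . . . → 6 faults.
Under FIFO: F F . . . F . . F . F F F . . . → 7 faults.
A − B = 6 − 7 = -1.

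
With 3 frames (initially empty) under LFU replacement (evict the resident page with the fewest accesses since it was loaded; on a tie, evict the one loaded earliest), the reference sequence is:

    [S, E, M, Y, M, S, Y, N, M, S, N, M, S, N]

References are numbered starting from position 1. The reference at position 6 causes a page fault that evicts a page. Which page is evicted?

pos 1: S → miss, frames [S]
pos 2: E → miss, frames [S, E]
pos 3: M → miss, frames [S, E, M]
pos 4: Y → miss, evict S, frames [E, M, Y]
pos 5: M → hit
pos 6: S → miss, evict E, frames [M, Y, S]
At position 6, page E is evicted.

E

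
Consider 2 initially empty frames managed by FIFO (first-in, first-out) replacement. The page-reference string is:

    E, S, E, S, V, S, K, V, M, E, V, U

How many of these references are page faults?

8

E → fault, frames (E)
S → fault, frames (E S)
E → hit
S → hit
V → fault, evict E, frames (S V)
S → hit
K → fault, evict S, frames (V K)
V → hit
M → fault, evict V, frames (K M)
E → fault, evict K, frames (M E)
V → fault, evict M, frames (E V)
U → fault, evict E, frames (V U)
Page faults: 8.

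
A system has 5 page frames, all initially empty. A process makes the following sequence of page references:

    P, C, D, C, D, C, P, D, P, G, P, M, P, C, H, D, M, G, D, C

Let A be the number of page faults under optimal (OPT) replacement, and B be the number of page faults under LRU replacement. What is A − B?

-2

Under OPT: F F F . . . . . . F . F . . F . . . . . → 6 faults.
Under LRU: F F F . . . . . . F . F . . F F . F . . → 8 faults.
A − B = 6 − 8 = -2.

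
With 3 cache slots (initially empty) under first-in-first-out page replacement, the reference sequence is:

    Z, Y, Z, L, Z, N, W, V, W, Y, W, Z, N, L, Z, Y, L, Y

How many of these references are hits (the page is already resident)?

Z -> miss, frames (Z)
Y -> miss, frames (Z Y)
Z -> hit
L -> miss, frames (Z Y L)
Z -> hit
N -> miss, evict Z, frames (Y L N)
W -> miss, evict Y, frames (L N W)
V -> miss, evict L, frames (N W V)
W -> hit
Y -> miss, evict N, frames (W V Y)
W -> hit
Z -> miss, evict W, frames (V Y Z)
N -> miss, evict V, frames (Y Z N)
L -> miss, evict Y, frames (Z N L)
Z -> hit
Y -> miss, evict Z, frames (N L Y)
L -> hit
Y -> hit
Hits: 7.

7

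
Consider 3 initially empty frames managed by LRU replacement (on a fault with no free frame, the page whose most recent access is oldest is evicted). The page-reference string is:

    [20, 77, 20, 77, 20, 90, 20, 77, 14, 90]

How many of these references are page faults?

20: miss, frames {20}
77: miss, frames {20,77}
20: hit
77: hit
20: hit
90: miss, frames {77,20,90}
20: hit
77: hit
14: miss, evict 90, frames {20,77,14}
90: miss, evict 20, frames {77,14,90}
Page faults: 5.

5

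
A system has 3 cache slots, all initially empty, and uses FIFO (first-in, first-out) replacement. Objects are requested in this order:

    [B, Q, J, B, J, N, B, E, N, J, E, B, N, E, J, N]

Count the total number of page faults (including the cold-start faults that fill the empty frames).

8

B -> miss, frames {B}
Q -> miss, frames {B,Q}
J -> miss, frames {B,Q,J}
B -> hit
J -> hit
N -> miss, evict B, frames {Q,J,N}
B -> miss, evict Q, frames {J,N,B}
E -> miss, evict J, frames {N,B,E}
N -> hit
J -> miss, evict N, frames {B,E,J}
E -> hit
B -> hit
N -> miss, evict B, frames {E,J,N}
E -> hit
J -> hit
N -> hit
Page faults: 8.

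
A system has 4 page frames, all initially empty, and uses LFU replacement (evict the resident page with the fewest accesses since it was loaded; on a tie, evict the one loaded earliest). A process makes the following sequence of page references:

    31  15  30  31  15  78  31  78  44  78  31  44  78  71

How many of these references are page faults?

31 -> fault, frames {31}
15 -> fault, frames {31,15}
30 -> fault, frames {31,15,30}
31 -> hit
15 -> hit
78 -> fault, frames {31,15,30,78}
31 -> hit
78 -> hit
44 -> fault, evict 30, frames {31,15,78,44}
78 -> hit
31 -> hit
44 -> hit
78 -> hit
71 -> fault, evict 15, frames {31,78,44,71}
Page faults: 6.

6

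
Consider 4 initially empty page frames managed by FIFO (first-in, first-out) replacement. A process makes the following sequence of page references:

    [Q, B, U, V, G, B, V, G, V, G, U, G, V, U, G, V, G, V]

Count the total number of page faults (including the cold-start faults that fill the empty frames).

5

Q -> fault, frames [Q]
B -> fault, frames [Q, B]
U -> fault, frames [Q, B, U]
V -> fault, frames [Q, B, U, V]
G -> fault, evict Q, frames [B, U, V, G]
B -> hit
V -> hit
G -> hit
V -> hit
G -> hit
U -> hit
G -> hit
V -> hit
U -> hit
G -> hit
V -> hit
G -> hit
V -> hit
Page faults: 5.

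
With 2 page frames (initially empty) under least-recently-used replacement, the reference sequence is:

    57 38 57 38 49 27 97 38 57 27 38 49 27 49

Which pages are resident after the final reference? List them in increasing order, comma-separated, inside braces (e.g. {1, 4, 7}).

{27, 49}

57: fault, frames {57}
38: fault, frames {57,38}
57: hit
38: hit
49: fault, evict 57, frames {38,49}
27: fault, evict 38, frames {49,27}
97: fault, evict 49, frames {27,97}
38: fault, evict 27, frames {97,38}
57: fault, evict 97, frames {38,57}
27: fault, evict 38, frames {57,27}
38: fault, evict 57, frames {27,38}
49: fault, evict 27, frames {38,49}
27: fault, evict 38, frames {49,27}
49: hit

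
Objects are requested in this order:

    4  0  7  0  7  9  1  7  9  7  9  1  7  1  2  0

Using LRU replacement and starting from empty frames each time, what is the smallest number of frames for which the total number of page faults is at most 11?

2

f=1: 16 faults
f=2: 11 faults
f=3: 7 faults
f=4: 7 faults
f=5: 6 faults
f=6: 6 faults
Smallest f with faults ≤ 11 is 2.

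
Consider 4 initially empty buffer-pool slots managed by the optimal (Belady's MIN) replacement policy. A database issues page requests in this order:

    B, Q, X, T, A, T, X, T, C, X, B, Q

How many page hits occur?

5

B → fault, frames (B)
Q → fault, frames (B Q)
X → fault, frames (B Q X)
T → fault, frames (B Q X T)
A → fault, evict Q, frames (B X T A)
T → hit
X → hit
T → hit
C → fault, evict A, frames (B X T C)
X → hit
B → hit
Q → fault, evict C, frames (B X T Q)
Hits: 5.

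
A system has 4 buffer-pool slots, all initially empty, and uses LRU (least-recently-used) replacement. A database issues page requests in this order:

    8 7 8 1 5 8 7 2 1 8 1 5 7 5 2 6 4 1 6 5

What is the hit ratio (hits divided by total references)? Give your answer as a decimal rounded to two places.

8 -> miss, frames {8}
7 -> miss, frames {8,7}
8 -> hit
1 -> miss, frames {7,8,1}
5 -> miss, frames {7,8,1,5}
8 -> hit
7 -> hit
2 -> miss, evict 1, frames {5,8,7,2}
1 -> miss, evict 5, frames {8,7,2,1}
8 -> hit
1 -> hit
5 -> miss, evict 7, frames {2,8,1,5}
7 -> miss, evict 2, frames {8,1,5,7}
5 -> hit
2 -> miss, evict 8, frames {1,7,5,2}
6 -> miss, evict 1, frames {7,5,2,6}
4 -> miss, evict 7, frames {5,2,6,4}
1 -> miss, evict 5, frames {2,6,4,1}
6 -> hit
5 -> miss, evict 2, frames {4,1,6,5}
Hits: 7 of 20 references → 7/20 = 0.3500.

0.35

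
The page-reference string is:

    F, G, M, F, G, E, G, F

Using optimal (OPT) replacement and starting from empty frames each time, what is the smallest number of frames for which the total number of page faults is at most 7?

2

f=1: 8 faults
f=2: 6 faults
f=3: 4 faults
f=4: 4 faults
Smallest f with faults ≤ 7 is 2.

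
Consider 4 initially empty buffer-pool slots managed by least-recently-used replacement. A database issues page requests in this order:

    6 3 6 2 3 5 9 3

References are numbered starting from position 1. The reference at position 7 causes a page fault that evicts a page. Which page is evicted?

pos 1: 6 → fault, frames {6}
pos 2: 3 → fault, frames {6,3}
pos 3: 6 → hit
pos 4: 2 → fault, frames {3,6,2}
pos 5: 3 → hit
pos 6: 5 → fault, frames {6,2,3,5}
pos 7: 9 → fault, evict 6, frames {2,3,5,9}
At position 7, page 6 is evicted.

6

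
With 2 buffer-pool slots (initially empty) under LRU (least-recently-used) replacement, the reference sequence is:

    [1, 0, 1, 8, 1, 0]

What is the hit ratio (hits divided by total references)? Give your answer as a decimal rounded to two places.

1 -> fault, frames [1]
0 -> fault, frames [1, 0]
1 -> hit
8 -> fault, evict 0, frames [1, 8]
1 -> hit
0 -> fault, evict 8, frames [1, 0]
Hits: 2 of 6 references → 2/6 = 0.3333.

0.33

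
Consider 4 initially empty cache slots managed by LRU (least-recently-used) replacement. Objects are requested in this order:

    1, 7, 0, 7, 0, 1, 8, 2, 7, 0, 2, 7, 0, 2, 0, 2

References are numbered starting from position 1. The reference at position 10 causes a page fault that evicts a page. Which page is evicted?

1

pos 1: 1 → miss, frames (1)
pos 2: 7 → miss, frames (1 7)
pos 3: 0 → miss, frames (1 7 0)
pos 4: 7 → hit
pos 5: 0 → hit
pos 6: 1 → hit
pos 7: 8 → miss, frames (7 0 1 8)
pos 8: 2 → miss, evict 7, frames (0 1 8 2)
pos 9: 7 → miss, evict 0, frames (1 8 2 7)
pos 10: 0 → miss, evict 1, frames (8 2 7 0)
At position 10, page 1 is evicted.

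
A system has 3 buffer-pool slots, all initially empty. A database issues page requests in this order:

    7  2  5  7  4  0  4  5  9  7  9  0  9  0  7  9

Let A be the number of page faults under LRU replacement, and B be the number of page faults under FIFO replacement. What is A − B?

2

Under LRU: F F F . F F . F F F . F . . . . → 9 faults.
Under FIFO: F F F . F F . . F F . . . . . . → 7 faults.
A − B = 9 − 7 = 2.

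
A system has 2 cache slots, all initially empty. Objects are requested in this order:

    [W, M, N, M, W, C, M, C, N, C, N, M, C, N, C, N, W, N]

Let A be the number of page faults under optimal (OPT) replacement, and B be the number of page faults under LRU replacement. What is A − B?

-2

Under OPT: F F F . F F . . F . . F . F . . F . → 9 faults.
Under LRU: F F F . F F F . F . . F F F . . F . → 11 faults.
A − B = 9 − 11 = -2.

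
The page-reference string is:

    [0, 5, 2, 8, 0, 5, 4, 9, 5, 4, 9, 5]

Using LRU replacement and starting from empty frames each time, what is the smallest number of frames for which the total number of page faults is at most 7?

4

f=1: 12 faults
f=2: 12 faults
f=3: 8 faults
f=4: 6 faults
f=5: 6 faults
f=6: 6 faults
Smallest f with faults ≤ 7 is 4.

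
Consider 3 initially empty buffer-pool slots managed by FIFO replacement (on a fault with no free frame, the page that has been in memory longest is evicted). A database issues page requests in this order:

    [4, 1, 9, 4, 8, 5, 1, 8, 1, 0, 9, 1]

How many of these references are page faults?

8

4 -> miss, frames [4]
1 -> miss, frames [4, 1]
9 -> miss, frames [4, 1, 9]
4 -> hit
8 -> miss, evict 4, frames [1, 9, 8]
5 -> miss, evict 1, frames [9, 8, 5]
1 -> miss, evict 9, frames [8, 5, 1]
8 -> hit
1 -> hit
0 -> miss, evict 8, frames [5, 1, 0]
9 -> miss, evict 5, frames [1, 0, 9]
1 -> hit
Page faults: 8.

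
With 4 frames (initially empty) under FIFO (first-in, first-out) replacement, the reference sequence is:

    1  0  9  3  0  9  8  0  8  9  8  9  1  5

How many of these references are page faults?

1: miss, frames (1)
0: miss, frames (1 0)
9: miss, frames (1 0 9)
3: miss, frames (1 0 9 3)
0: hit
9: hit
8: miss, evict 1, frames (0 9 3 8)
0: hit
8: hit
9: hit
8: hit
9: hit
1: miss, evict 0, frames (9 3 8 1)
5: miss, evict 9, frames (3 8 1 5)
Page faults: 7.

7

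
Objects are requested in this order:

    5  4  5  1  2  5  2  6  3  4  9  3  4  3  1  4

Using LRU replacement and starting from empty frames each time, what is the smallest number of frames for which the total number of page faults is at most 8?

6

f=1: 16 faults
f=2: 13 faults
f=3: 9 faults
f=4: 9 faults
f=5: 9 faults
f=6: 8 faults
f=7: 7 faults
Smallest f with faults ≤ 8 is 6.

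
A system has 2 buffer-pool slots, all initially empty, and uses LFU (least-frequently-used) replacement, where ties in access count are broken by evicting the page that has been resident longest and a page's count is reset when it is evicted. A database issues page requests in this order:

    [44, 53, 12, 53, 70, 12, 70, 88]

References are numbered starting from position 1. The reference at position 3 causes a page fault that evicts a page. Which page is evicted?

pos 1: 44 -> fault, frames [44]
pos 2: 53 -> fault, frames [44, 53]
pos 3: 12 -> fault, evict 44, frames [53, 12]
At position 3, page 44 is evicted.

44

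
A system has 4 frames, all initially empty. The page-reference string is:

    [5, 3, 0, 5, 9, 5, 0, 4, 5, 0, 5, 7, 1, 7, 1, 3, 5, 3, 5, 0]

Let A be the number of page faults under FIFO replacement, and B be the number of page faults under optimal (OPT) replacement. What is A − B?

Under FIFO: F F F . F . . F F . . F F . . F . . . F → 10 faults.
Under OPT: F F F . F . . F . . . F F . . . . . . F → 8 faults.
A − B = 10 − 8 = 2.

2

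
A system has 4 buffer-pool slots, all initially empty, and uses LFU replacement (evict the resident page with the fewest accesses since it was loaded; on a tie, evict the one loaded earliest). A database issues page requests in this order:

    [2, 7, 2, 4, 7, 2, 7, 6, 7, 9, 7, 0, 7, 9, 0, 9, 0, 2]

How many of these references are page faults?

6

2 → fault, frames [2]
7 → fault, frames [2, 7]
2 → hit
4 → fault, frames [2, 7, 4]
7 → hit
2 → hit
7 → hit
6 → fault, frames [2, 7, 4, 6]
7 → hit
9 → fault, evict 4, frames [2, 7, 6, 9]
7 → hit
0 → fault, evict 6, frames [2, 7, 9, 0]
7 → hit
9 → hit
0 → hit
9 → hit
0 → hit
2 → hit
Page faults: 6.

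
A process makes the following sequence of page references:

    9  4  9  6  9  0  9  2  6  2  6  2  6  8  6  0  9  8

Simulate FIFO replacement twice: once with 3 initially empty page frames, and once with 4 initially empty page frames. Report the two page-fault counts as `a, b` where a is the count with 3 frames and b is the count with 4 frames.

3 frames: F F . F . F F F F . . . . F . F F . → 10 faults.
4 frames: F F . F . F . F . . . . . F . . F . → 7 faults.
7 < 10: adding a frame reduced faults, as is typical.

10, 7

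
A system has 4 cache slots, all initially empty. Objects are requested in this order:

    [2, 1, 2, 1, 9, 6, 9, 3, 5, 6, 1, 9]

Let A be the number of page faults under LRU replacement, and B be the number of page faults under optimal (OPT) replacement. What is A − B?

Under LRU: F F . . F F . F F . F F → 8 faults.
Under OPT: F F . . F F . F F . . . → 6 faults.
A − B = 8 − 6 = 2.

2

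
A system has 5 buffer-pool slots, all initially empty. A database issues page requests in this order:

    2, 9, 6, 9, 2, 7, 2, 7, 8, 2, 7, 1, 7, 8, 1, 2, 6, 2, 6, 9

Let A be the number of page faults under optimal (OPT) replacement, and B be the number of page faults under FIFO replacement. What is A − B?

-1

Under OPT: F F F . . F . . F . . F . . . . . . . F → 7 faults.
Under FIFO: F F F . . F . . F . . F . . . F . . . F → 8 faults.
A − B = 7 − 8 = -1.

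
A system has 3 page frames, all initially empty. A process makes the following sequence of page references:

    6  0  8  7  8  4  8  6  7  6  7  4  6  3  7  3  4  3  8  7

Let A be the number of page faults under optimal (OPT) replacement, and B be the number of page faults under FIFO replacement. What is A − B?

Under OPT: F F F F . F . . F . . . . F . . . . F . → 8 faults.
Under FIFO: F F F F . F . F . . . . . F F . F . F . → 10 faults.
A − B = 8 − 10 = -2.

-2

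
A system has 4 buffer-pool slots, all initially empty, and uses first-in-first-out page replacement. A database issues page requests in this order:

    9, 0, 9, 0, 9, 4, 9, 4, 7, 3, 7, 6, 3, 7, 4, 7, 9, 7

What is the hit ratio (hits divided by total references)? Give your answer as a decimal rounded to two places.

9 → miss, frames [9]
0 → miss, frames [9, 0]
9 → hit
0 → hit
9 → hit
4 → miss, frames [9, 0, 4]
9 → hit
4 → hit
7 → miss, frames [9, 0, 4, 7]
3 → miss, evict 9, frames [0, 4, 7, 3]
7 → hit
6 → miss, evict 0, frames [4, 7, 3, 6]
3 → hit
7 → hit
4 → hit
7 → hit
9 → miss, evict 4, frames [7, 3, 6, 9]
7 → hit
Hits: 11 of 18 references → 11/18 = 0.6111.

0.61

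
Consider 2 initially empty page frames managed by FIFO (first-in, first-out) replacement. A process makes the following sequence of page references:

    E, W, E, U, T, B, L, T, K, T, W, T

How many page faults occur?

E → miss, frames {E}
W → miss, frames {E,W}
E → hit
U → miss, evict E, frames {W,U}
T → miss, evict W, frames {U,T}
B → miss, evict U, frames {T,B}
L → miss, evict T, frames {B,L}
T → miss, evict B, frames {L,T}
K → miss, evict L, frames {T,K}
T → hit
W → miss, evict T, frames {K,W}
T → miss, evict K, frames {W,T}
Page faults: 10.

10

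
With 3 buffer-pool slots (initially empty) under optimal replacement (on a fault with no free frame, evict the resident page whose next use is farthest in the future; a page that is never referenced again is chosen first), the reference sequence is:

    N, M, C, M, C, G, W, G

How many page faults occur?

N -> miss, frames {N}
M -> miss, frames {N,M}
C -> miss, frames {N,M,C}
M -> hit
C -> hit
G -> miss, evict C, frames {N,M,G}
W -> miss, evict M, frames {N,G,W}
G -> hit
Page faults: 5.

5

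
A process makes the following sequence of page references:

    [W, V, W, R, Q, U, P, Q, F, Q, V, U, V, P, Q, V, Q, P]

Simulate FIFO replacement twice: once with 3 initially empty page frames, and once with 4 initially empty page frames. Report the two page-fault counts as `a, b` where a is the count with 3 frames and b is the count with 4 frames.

3 frames: F F . F F F F . F F F F . F F F . . → 13 faults.
4 frames: F F . F F F F . F . F . . . F . . . → 9 faults.
9 < 13: adding a frame reduced faults, as is typical.

13, 9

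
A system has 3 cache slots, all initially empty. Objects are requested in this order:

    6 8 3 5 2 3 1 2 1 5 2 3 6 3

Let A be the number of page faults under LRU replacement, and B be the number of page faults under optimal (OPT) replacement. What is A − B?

Under LRU: F F F F F . F . . F . F F . → 9 faults.
Under OPT: F F F F F . F . . . . F F . → 8 faults.
A − B = 9 − 8 = 1.

1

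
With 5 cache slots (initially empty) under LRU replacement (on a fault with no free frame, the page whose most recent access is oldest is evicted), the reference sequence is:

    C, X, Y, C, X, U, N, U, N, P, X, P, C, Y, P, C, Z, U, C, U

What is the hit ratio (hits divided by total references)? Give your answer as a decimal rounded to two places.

0.55

C -> fault, frames (C)
X -> fault, frames (C X)
Y -> fault, frames (C X Y)
C -> hit
X -> hit
U -> fault, frames (Y C X U)
N -> fault, frames (Y C X U N)
U -> hit
N -> hit
P -> fault, evict Y, frames (C X U N P)
X -> hit
P -> hit
C -> hit
Y -> fault, evict U, frames (N X P C Y)
P -> hit
C -> hit
Z -> fault, evict N, frames (X Y P C Z)
U -> fault, evict X, frames (Y P C Z U)
C -> hit
U -> hit
Hits: 11 of 20 references → 11/20 = 0.5500.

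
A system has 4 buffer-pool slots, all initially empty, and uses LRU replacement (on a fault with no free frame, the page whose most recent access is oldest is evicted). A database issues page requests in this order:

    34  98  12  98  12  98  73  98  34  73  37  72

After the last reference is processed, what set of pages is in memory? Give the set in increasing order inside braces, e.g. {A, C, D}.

{34, 37, 72, 73}

34 -> fault, frames {34}
98 -> fault, frames {34,98}
12 -> fault, frames {34,98,12}
98 -> hit
12 -> hit
98 -> hit
73 -> fault, frames {34,12,98,73}
98 -> hit
34 -> hit
73 -> hit
37 -> fault, evict 12, frames {98,34,73,37}
72 -> fault, evict 98, frames {34,73,37,72}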